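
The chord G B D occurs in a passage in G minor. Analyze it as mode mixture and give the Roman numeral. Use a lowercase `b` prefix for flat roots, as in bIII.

The root G is the diatonic 1st degree of G minor; the borrowing shows in the chord quality. The diatonic chord on degree 1 would be Gm (i), but G–B–D is the major chord from G major. As a borrowed chord it is labeled I.

I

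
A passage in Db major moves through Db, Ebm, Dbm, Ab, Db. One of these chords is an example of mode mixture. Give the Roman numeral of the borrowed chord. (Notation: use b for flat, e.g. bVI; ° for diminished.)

i

Db major has the diatonic set Db, Ebm, Fm, Gb, Ab, Bbm, Cdim. Of the given chords, Db, Ebm and Ab are diatonic. But Dbm (Db–Fb–Ab) is foreign: the diatonic I on degree 1 is Db, whereas Dbm comes from Db minor. It is labeled i.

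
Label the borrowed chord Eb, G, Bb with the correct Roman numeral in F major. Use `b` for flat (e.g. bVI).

In F major scale degree 7 is E; Eb is its lowered form, from F minor. Diatonically F major has Edim (vii°) on that degree; Eb–G–Bb is instead the major chord native to F minor, so it takes the label bVII.

bVII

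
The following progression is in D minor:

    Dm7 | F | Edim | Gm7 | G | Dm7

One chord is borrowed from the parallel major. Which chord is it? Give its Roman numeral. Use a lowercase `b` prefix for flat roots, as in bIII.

In D minor (with V from harmonic minor) the diatonic chords are Dm, Edim, F, Gm, A, Bb, C. Dm7, F, Edim and Gm7 are all diatonic. But G (G–B–D) is foreign: the diatonic iv on degree 4 is Gm, whereas G comes from D major. It is labeled IV.

IV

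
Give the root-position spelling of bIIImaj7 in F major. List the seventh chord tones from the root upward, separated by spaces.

bIIImaj7 is built on the lowered scale degree 3. In F major degree 3 is A; lowered it becomes Ab. Building the major-seventh chord from the parallel minor on Ab: Ab–C–Eb–G.

Ab C Eb G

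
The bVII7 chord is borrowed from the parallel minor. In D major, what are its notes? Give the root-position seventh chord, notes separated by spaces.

C E G Bb

bVII7 is built on the lowered scale degree 7. In D major degree 7 is C#; lowered it becomes C. Building the dominant-seventh chord from the parallel minor on C: C–E–G–Bb.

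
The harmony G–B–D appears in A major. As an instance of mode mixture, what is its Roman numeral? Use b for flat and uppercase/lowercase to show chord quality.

bVII

G is the lowered form of scale degree 7 in A major (the diatonic degree 7 is G#). Diatonically A major has G#dim (vii°) on that degree; G–B–D is instead the major chord native to A minor, so it takes the label bVII.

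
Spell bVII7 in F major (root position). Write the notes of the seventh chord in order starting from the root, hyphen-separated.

The root of bVII7 is the lowered 7th degree: E becomes Eb. In F minor the chord on Eb is Eb–G–Bb–Db.

Eb-G-Bb-Db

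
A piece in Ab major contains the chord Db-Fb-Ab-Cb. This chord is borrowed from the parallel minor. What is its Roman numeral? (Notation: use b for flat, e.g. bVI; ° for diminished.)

iv7

Db is scale degree 4 in Ab major. Diatonically Ab major has Db (IV) on that degree; Db–Fb–Ab–Cb is instead the minor-seventh chord native to Ab minor, so it takes the label iv7.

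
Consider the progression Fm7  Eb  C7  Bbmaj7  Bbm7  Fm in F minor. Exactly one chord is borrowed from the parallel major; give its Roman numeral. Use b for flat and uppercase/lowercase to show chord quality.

F minor has the diatonic set Fm, Gdim, Ab, Bbm, C, Db, Eb (with V from harmonic minor). Of the given chords, Fm7, Eb, C7, Bbm7 and Fm are diatonic. Bbmaj7 (Bb–D–F–A) is not: scale degree 4 in F minor carries Bbm (iv). In F major the chord on that degree is Bbmaj7, so here it functions as IVmaj7, borrowed from the parallel major.

IVmaj7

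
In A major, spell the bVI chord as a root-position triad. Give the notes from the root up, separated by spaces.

bVI is built on the lowered scale degree 6. In A major degree 6 is F#; lowered it becomes F. Stacking thirds in A minor on F gives F–A–C.

F A C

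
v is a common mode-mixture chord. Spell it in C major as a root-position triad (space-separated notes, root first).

The root, G, is scale degree 5 — the same note in C major and C minor; only the chord quality changes. Stacking thirds in C minor on G gives G–Bb–D.

G Bb D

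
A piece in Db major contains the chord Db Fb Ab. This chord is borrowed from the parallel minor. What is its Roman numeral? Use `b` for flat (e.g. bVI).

i

Db is scale degree 1 in Db major. Db–Fb–Ab is a minor chord — the form found in Db minor, not the diatonic I (Db). Borrowed into Db major it is written i.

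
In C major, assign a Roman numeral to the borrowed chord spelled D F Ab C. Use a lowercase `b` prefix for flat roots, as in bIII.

The root D is the diatonic 2nd degree of C major; the borrowing shows in the chord quality. Diatonically C major has Dm (ii) on that degree; D–F–Ab–C is instead the half-diminished-seventh chord native to C minor, so it takes the label iiø7.

iiø7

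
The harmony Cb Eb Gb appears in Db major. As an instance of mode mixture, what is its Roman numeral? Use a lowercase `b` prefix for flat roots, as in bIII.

bVII

In Db major scale degree 7 is C; Cb is its lowered form, from Db minor. Cb–Eb–Gb is a major chord — the form found in Db minor, not the diatonic vii° (Cdim). Borrowed into Db major it is written bVII.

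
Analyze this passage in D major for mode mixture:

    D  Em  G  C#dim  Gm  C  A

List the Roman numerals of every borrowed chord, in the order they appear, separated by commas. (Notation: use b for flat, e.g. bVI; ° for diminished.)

D major has the diatonic set D, Em, F#m, G, A, Bm, C#dim. Of the given chords, D, Em, G, C#dim and A are diatonic. But Gm (G–Bb–D) is foreign: the diatonic IV on degree 4 is G, whereas Gm comes from D minor. It is labeled iv. But C (C–E–G) is foreign: the diatonic vii° on degree 7 is C#dim, whereas C comes from D minor. It is labeled bVII.

iv, bVII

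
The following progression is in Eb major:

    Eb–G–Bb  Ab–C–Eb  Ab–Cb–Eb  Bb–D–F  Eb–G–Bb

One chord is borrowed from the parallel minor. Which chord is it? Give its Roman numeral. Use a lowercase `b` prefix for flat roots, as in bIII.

In Eb major the diatonic chords are Eb, Fm, Gm, Ab, Bb, Cm, Ddim. Eb–G–Bb = Eb, Ab–C–Eb = Ab and Bb–D–F = Bb all belong to that set. But Ab–Cb–Eb is foreign: the diatonic IV on degree 4 is Ab, whereas Abm comes from Eb minor. It is labeled iv.

iv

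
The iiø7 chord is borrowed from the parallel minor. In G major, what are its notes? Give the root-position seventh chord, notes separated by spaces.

A C Eb G

The root, A, is scale degree 2 — the same note in G major and G minor; only the chord quality changes. In G minor the chord on A is A–C–Eb–G.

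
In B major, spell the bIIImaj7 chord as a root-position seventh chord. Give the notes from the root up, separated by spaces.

The root of bIIImaj7 is the lowered 3rd degree: D# becomes D. Stacking thirds in B minor on D gives D–F#–A–C#.

D F# A C#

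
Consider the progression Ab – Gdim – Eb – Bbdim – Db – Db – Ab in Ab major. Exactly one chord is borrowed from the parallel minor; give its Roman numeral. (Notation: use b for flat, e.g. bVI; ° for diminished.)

In Ab major the diatonic chords are Ab, Bbm, Cm, Db, Eb, Fm, Gdim. Ab, Gdim, Eb and Db are all diatonic. Bbdim (Bb–Db–Fb) is not: scale degree 2 in Ab major carries Bbm (ii). In Ab minor the chord on that degree is Bbdim, so here it functions as ii°, borrowed from the parallel minor.

ii°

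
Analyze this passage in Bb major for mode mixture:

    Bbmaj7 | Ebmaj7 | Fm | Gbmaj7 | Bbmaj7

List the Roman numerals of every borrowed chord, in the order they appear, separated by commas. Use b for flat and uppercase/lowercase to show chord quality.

v, bVImaj7

In Bb major the diatonic chords are Bb, Cm, Dm, Eb, F, Gm, Adim. Of the given chords, Bbmaj7 and Ebmaj7 are diatonic. Fm (F–Ab–C) doesn't fit — on degree 5 Bb major would have F (V). Fm is the degree-5 chord of Bb minor, so it is the borrowed v. Gbmaj7 (Gb–Bb–Db–F) is not: scale degree 6 in Bb major carries Gm (vi). In Bb minor the chord on that degree is Gbmaj7, so here it functions as bVImaj7, borrowed from the parallel minor.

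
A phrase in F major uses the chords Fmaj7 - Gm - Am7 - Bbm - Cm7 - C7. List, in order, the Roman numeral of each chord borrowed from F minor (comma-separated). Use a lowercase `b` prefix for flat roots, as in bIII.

iv, v7

F major has the diatonic set F, Gm, Am, Bb, C, Dm, Edim. Of the given chords, Fmaj7, Gm, Am7 and C7 are diatonic. Bbm (Bb–Db–F) doesn't fit — on degree 4 F major would have Bb (IV). Bbm is the degree-4 chord of F minor, so it is the borrowed iv. Cm7 (C–Eb–G–Bb) doesn't fit — on degree 5 F major would have C (V). Cm7 is the degree-5 chord of F minor, so it is the borrowed v7.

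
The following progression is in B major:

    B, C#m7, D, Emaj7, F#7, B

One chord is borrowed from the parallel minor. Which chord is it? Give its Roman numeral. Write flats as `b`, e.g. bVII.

The diatonic triads in B major are B, C#m, D#m, E, F#, G#m, A#dim. Of the given chords, B, C#m7, Emaj7 and F#7 are diatonic. But D (D–F#–A) is foreign: the diatonic iii on degree 3 is D#m, whereas D comes from B minor. It is labeled bIII.

bIII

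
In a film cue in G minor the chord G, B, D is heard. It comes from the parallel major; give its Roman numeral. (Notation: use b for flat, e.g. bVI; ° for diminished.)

G is scale degree 1 in G minor. The diatonic chord on degree 1 would be Gm (i), but G–B–D is the major chord from G major. As a borrowed chord it is labeled I.

I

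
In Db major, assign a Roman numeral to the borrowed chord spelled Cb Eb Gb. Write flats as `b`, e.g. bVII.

bVII

Cb is the lowered form of scale degree 7 in Db major (the diatonic degree 7 is C). Diatonically Db major has Cdim (vii°) on that degree; Cb–Eb–Gb is instead the major chord native to Db minor, so it takes the label bVII.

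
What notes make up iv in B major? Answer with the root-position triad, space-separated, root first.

The root, E, is scale degree 4 — the same note in B major and B minor; only the chord quality changes. In B minor the chord on E is E–G–B.

E G B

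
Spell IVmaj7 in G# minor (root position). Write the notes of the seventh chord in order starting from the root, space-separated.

The root, C#, is scale degree 4 — the same note in G# minor and G# major; only the chord quality changes. Building the major-seventh chord from the parallel major on C#: C#–E#–G#–B#.

C# E# G# B#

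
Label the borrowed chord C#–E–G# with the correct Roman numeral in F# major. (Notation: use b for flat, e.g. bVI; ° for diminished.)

The root C# is the diatonic 5th degree of F# major; the borrowing shows in the chord quality. Diatonically F# major has C# (V) on that degree; C#–E–G# is instead the minor chord native to F# minor, so it takes the label v.

v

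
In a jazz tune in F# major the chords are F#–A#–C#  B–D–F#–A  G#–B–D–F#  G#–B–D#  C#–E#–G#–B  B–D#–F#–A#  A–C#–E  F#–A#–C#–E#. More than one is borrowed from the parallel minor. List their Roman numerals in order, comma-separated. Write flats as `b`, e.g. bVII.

iv7, iiø7, bIII

The diatonic triads in F# major are F#, G#m, A#m, B, C#, D#m, E#dim. F#–A#–C# = F#, G#–B–D# = G#m, C#–E#–G#–B = C#7, B–D#–F#–A# = Bmaj7 and F#–A#–C#–E# = F#maj7 all belong to that set. But B–D–F#–A is foreign: the diatonic IV on degree 4 is B, whereas Bm7 comes from F# minor. It is labeled iv7. But G#–B–D–F# is foreign: the diatonic ii on degree 2 is G#m, whereas G#m7b5 comes from F# minor. It is labeled iiø7. A–C#–E doesn't fit — on degree 3 F# major would have A#m (iii). A is the degree-3 chord of F# minor, so it is the borrowed bIII.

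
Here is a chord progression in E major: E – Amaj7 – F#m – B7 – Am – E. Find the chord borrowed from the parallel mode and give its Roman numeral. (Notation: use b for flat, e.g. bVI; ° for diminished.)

In E major the diatonic chords are E, F#m, G#m, A, B, C#m, D#dim. E, Amaj7, F#m and B7 all belong to that set. Am (A–C–E) is not: scale degree 4 in E major carries A (IV). In E minor the chord on that degree is Am, so here it functions as iv, borrowed from the parallel minor.

iv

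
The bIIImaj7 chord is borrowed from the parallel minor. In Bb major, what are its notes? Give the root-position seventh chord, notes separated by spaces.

The root of bIIImaj7 is the lowered 3rd degree: D becomes Db. In Bb minor the chord on Db is Db–F–Ab–C.

Db F Ab C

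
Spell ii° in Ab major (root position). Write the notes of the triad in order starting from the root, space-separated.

ii° is built on scale degree 2, which is Bb in both Ab major and its parallel. Stacking thirds in Ab minor on Bb gives Bb–Db–Fb.

Bb Db Fb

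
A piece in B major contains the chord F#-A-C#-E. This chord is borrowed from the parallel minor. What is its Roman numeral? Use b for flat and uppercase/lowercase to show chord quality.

v7

F# is scale degree 5 in B major. F#–A–C#–E is a minor-seventh chord — the form found in B minor, not the diatonic V (F#). Borrowed into B major it is written v7.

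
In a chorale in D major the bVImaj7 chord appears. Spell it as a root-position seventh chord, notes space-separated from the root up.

Scale degree 6 in D major is B. bVImaj7 uses the lowered form, Bb, taken from D minor. In D minor the chord on Bb is Bb–D–F–A.

Bb D F A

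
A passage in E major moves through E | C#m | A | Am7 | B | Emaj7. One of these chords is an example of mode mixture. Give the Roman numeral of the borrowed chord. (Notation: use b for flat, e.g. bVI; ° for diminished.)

The diatonic triads in E major are E, F#m, G#m, A, B, C#m, D#dim. Of the given chords, E, C#m, A, B and Emaj7 are diatonic. Am7 (A–C–E–G) doesn't fit — on degree 4 E major would have A (IV). Am7 is the degree-4 chord of E minor, so it is the borrowed iv7.

iv7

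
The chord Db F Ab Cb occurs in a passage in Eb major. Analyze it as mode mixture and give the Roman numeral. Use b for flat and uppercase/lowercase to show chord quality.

bVII7

Db is the lowered form of scale degree 7 in Eb major (the diatonic degree 7 is D). Diatonically Eb major has Ddim (vii°) on that degree; Db–F–Ab–Cb is instead the dominant-seventh chord native to Eb minor, so it takes the label bVII7.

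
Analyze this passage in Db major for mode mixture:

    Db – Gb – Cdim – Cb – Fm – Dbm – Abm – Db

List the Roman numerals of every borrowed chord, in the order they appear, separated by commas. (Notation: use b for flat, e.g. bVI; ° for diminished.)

bVII, i, v

The diatonic triads in Db major are Db, Ebm, Fm, Gb, Ab, Bbm, Cdim. Db, Gb, Cdim and Fm all belong to that set. But Cb (Cb–Eb–Gb) is foreign: the diatonic vii° on degree 7 is Cdim, whereas Cb comes from Db minor. It is labeled bVII. Dbm (Db–Fb–Ab) doesn't fit — on degree 1 Db major would have Db (I). Dbm is the degree-1 chord of Db minor, so it is the borrowed i. But Abm (Ab–Cb–Eb) is foreign: the diatonic V on degree 5 is Ab, whereas Abm comes from Db minor. It is labeled v.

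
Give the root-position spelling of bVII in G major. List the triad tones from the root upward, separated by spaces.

bVII is built on the lowered scale degree 7. In G major degree 7 is F#; lowered it becomes F. Stacking thirds in G minor on F gives F–A–C.

F A C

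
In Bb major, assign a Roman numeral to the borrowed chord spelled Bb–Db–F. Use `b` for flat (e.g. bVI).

i

Bb is scale degree 1 in Bb major. Bb–Db–F is a minor chord — the form found in Bb minor, not the diatonic I (Bb). Borrowed into Bb major it is written i.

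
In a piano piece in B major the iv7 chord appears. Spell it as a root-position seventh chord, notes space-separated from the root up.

The root, E, is scale degree 4 — the same note in B major and B minor; only the chord quality changes. Stacking thirds in B minor on E gives E–G–B–D.

E G B D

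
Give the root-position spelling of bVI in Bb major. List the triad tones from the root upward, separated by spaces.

Gb Bb Db

The root of bVI is the lowered 6th degree: G becomes Gb. In Bb minor the chord on Gb is Gb–Bb–Db.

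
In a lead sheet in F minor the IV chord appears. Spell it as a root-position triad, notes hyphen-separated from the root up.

Bb-D-F

The root, Bb, is scale degree 4 — the same note in F minor and F major; only the chord quality changes. Building the major chord from the parallel major on Bb: Bb–D–F.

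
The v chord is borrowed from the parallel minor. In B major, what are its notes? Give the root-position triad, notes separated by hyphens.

The root, F#, is scale degree 5 — the same note in B major and B minor; only the chord quality changes. Building the minor chord from the parallel minor on F#: F#–A–C#.

F#-A-C#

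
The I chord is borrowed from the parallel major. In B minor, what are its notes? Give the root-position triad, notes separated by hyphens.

B-D#-F#

I is built on scale degree 1, which is B in both B minor and its parallel. Stacking thirds in B major on B gives B–D#–F#.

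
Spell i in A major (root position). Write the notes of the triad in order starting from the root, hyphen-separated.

A-C-E

The root, A, is scale degree 1 — the same note in A major and A minor; only the chord quality changes. Stacking thirds in A minor on A gives A–C–E.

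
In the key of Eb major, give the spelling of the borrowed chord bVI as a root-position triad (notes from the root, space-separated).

Cb Eb Gb

bVI is built on the lowered scale degree 6. In Eb major degree 6 is C; lowered it becomes Cb. Stacking thirds in Eb minor on Cb gives Cb–Eb–Gb.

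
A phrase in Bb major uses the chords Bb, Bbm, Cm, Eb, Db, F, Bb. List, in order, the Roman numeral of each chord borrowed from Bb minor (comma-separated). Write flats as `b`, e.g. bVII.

i, bIII

The diatonic triads in Bb major are Bb, Cm, Dm, Eb, F, Gm, Adim. Bb, Cm, Eb and F all belong to that set. Bbm (Bb–Db–F) is not: scale degree 1 in Bb major carries Bb (I). In Bb minor the chord on that degree is Bbm, so here it functions as i, borrowed from the parallel minor. Db (Db–F–Ab) is not: scale degree 3 in Bb major carries Dm (iii). In Bb minor the chord on that degree is Db, so here it functions as bIII, borrowed from the parallel minor.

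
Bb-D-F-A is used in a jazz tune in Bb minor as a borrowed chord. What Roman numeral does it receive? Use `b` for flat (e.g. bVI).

Imaj7

Bb is scale degree 1 in Bb minor. The diatonic chord on degree 1 would be Bbm (i), but Bb–D–F–A is the major-seventh chord from Bb major. As a borrowed chord it is labeled Imaj7.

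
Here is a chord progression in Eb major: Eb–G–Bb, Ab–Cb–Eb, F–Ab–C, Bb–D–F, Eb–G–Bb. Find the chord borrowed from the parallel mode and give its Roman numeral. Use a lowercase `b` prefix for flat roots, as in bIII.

iv

The diatonic triads in Eb major are Eb, Fm, Gm, Ab, Bb, Cm, Ddim. Eb–G–Bb = Eb, F–Ab–C = Fm and Bb–D–F = Bb are all diatonic. Ab–Cb–Eb doesn't fit — on degree 4 Eb major would have Ab (IV). Abm is the degree-4 chord of Eb minor, so it is the borrowed iv.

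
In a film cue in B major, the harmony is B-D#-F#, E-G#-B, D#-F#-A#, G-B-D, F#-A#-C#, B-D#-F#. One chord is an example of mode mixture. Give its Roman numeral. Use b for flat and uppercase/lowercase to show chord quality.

In B major the diatonic chords are B, C#m, D#m, E, F#, G#m, A#dim. Of the given chords, B–D#–F# = B, E–G#–B = E, D#–F#–A# = D#m and F#–A#–C# = F# are diatonic. G–B–D doesn't fit — on degree 6 B major would have G#m (vi). G is the degree-6 chord of B minor, so it is the borrowed bVI.

bVI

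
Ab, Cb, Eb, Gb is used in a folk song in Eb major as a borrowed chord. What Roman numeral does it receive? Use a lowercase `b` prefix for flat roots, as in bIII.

iv7

Ab is scale degree 4 in Eb major. Ab–Cb–Eb–Gb is a minor-seventh chord — the form found in Eb minor, not the diatonic IV (Ab). Borrowed into Eb major it is written iv7.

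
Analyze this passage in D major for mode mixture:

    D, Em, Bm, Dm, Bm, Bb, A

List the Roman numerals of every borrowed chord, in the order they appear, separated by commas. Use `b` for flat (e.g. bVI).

In D major the diatonic chords are D, Em, F#m, G, A, Bm, C#dim. Of the given chords, D, Em, Bm and A are diatonic. Dm (D–F–A) is not: scale degree 1 in D major carries D (I). In D minor the chord on that degree is Dm, so here it functions as i, borrowed from the parallel minor. Bb (Bb–D–F) is not: scale degree 6 in D major carries Bm (vi). In D minor the chord on that degree is Bb, so here it functions as bVI, borrowed from the parallel minor.

i, bVI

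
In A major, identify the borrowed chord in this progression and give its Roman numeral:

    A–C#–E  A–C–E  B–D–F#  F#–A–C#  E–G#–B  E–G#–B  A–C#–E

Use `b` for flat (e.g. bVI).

i

In A major the diatonic chords are A, Bm, C#m, D, E, F#m, G#dim. A–C#–E = A, B–D–F# = Bm, F#–A–C# = F#m and E–G#–B = E are all diatonic. But A–C–E is foreign: the diatonic I on degree 1 is A, whereas Am comes from A minor. It is labeled i.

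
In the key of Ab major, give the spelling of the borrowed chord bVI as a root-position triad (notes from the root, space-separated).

Fb Ab Cb

The root of bVI is the lowered 6th degree: F becomes Fb. Building the major chord from the parallel minor on Fb: Fb–Ab–Cb.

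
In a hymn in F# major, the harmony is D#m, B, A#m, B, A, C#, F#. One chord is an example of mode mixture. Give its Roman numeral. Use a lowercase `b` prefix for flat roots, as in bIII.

bIII

F# major has the diatonic set F#, G#m, A#m, B, C#, D#m, E#dim. D#m, B, A#m, C# and F# all belong to that set. A (A–C#–E) doesn't fit — on degree 3 F# major would have A#m (iii). A is the degree-3 chord of F# minor, so it is the borrowed bIII.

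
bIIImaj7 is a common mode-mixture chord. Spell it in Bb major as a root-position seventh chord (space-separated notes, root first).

Db F Ab C

bIIImaj7 is built on the lowered scale degree 3. In Bb major degree 3 is D; lowered it becomes Db. In Bb minor the chord on Db is Db–F–Ab–C.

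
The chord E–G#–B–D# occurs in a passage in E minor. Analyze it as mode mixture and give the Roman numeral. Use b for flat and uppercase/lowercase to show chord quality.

E is scale degree 1 in E minor. The diatonic chord on degree 1 would be Em (i), but E–G#–B–D# is the major-seventh chord from E major. As a borrowed chord it is labeled Imaj7.

Imaj7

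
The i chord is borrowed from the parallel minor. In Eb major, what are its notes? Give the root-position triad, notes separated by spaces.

Eb Gb Bb

The root, Eb, is scale degree 1 — the same note in Eb major and Eb minor; only the chord quality changes. In Eb minor the chord on Eb is Eb–Gb–Bb.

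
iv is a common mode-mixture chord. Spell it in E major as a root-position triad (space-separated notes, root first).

The root, A, is scale degree 4 — the same note in E major and E minor; only the chord quality changes. Stacking thirds in E minor on A gives A–C–E.

A C E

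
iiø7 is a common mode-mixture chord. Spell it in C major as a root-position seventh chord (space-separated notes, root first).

D F Ab C

iiø7 is built on scale degree 2, which is D in both C major and its parallel. In C minor the chord on D is D–F–Ab–C.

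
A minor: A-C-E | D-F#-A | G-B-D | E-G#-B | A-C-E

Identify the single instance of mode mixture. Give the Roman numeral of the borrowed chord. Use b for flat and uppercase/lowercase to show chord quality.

IV

In A minor (with V from harmonic minor) the diatonic chords are Am, Bdim, C, Dm, E, F, G. A–C–E = Am, G–B–D = G and E–G#–B = E are all diatonic. D–F#–A is not: scale degree 4 in A minor carries Dm (iv). In A major the chord on that degree is D, so here it functions as IV, borrowed from the parallel major.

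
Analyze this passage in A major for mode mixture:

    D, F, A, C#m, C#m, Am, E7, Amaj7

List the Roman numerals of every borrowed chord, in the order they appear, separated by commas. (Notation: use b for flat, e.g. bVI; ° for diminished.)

In A major the diatonic chords are A, Bm, C#m, D, E, F#m, G#dim. D, A, C#m, E7 and Amaj7 are all diatonic. F (F–A–C) doesn't fit — on degree 6 A major would have F#m (vi). F is the degree-6 chord of A minor, so it is the borrowed bVI. Am (A–C–E) is not: scale degree 1 in A major carries A (I). In A minor the chord on that degree is Am, so here it functions as i, borrowed from the parallel minor.

bVI, i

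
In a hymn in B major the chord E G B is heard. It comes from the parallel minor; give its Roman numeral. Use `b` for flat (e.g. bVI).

iv

The root E is the diatonic 4th degree of B major; the borrowing shows in the chord quality. E–G–B is a minor chord — the form found in B minor, not the diatonic IV (E). Borrowed into B major it is written iv.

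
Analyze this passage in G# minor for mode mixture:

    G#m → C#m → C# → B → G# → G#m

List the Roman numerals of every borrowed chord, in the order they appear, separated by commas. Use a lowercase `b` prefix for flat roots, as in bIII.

The diatonic triads in G# minor (with V from harmonic minor) are G#m, A#dim, B, C#m, D#, E, F#. Of the given chords, G#m, C#m and B are diatonic. C# (C#–E#–G#) is not: scale degree 4 in G# minor carries C#m (iv). In G# major the chord on that degree is C#, so here it functions as IV, borrowed from the parallel major. G# (G#–B#–D#) doesn't fit — on degree 1 G# minor would have G#m (i). G# is the degree-1 chord of G# major, so it is the borrowed I.

IV, I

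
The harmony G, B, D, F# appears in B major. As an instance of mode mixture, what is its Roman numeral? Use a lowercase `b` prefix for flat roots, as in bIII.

G is the lowered form of scale degree 6 in B major (the diatonic degree 6 is G#). G–B–D–F# is a major-seventh chord — the form found in B minor, not the diatonic vi (G#m). Borrowed into B major it is written bVImaj7.

bVImaj7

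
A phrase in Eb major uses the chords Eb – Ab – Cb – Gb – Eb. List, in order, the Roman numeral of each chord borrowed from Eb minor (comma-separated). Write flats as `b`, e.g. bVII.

bVI, bIII

The diatonic triads in Eb major are Eb, Fm, Gm, Ab, Bb, Cm, Ddim. Eb and Ab are both diatonic. Cb (Cb–Eb–Gb) doesn't fit — on degree 6 Eb major would have Cm (vi). Cb is the degree-6 chord of Eb minor, so it is the borrowed bVI. But Gb (Gb–Bb–Db) is foreign: the diatonic iii on degree 3 is Gm, whereas Gb comes from Eb minor. It is labeled bIII.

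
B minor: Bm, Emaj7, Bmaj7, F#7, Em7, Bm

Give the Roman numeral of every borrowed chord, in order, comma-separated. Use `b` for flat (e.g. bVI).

B minor has the diatonic set Bm, C#dim, D, Em, F#, G, A (with V from harmonic minor). Bm, F#7 and Em7 all belong to that set. Emaj7 (E–G#–B–D#) doesn't fit — on degree 4 B minor would have Em (iv). Emaj7 is the degree-4 chord of B major, so it is the borrowed IVmaj7. Bmaj7 (B–D#–F#–A#) is not: scale degree 1 in B minor carries Bm (i). In B major the chord on that degree is Bmaj7, so here it functions as Imaj7, borrowed from the parallel major.

IVmaj7, Imaj7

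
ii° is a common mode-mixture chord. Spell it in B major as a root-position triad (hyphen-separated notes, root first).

The root, C#, is scale degree 2 — the same note in B major and B minor; only the chord quality changes. In B minor the chord on C# is C#–E–G.

C#-E-G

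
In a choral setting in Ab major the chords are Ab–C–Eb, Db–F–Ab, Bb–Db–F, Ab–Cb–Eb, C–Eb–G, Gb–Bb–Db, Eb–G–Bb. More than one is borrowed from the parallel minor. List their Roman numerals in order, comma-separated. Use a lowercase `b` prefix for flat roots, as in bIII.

Ab major has the diatonic set Ab, Bbm, Cm, Db, Eb, Fm, Gdim. Ab–C–Eb = Ab, Db–F–Ab = Db, Bb–Db–F = Bbm, C–Eb–G = Cm and Eb–G–Bb = Eb are all diatonic. Ab–Cb–Eb doesn't fit — on degree 1 Ab major would have Ab (I). Abm is the degree-1 chord of Ab minor, so it is the borrowed i. Gb–Bb–Db doesn't fit — on degree 7 Ab major would have Gdim (vii°). Gb is the degree-7 chord of Ab minor, so it is the borrowed bVII.

i, bVII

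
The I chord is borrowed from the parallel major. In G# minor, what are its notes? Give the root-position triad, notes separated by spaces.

G# B# D#

I is built on scale degree 1, which is G# in both G# minor and its parallel. Building the major chord from the parallel major on G#: G#–B#–D#.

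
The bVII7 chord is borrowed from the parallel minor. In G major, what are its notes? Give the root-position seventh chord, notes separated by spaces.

F A C Eb

Scale degree 7 in G major is F#. bVII7 uses the lowered form, F, taken from G minor. In G minor the chord on F is F–A–C–Eb.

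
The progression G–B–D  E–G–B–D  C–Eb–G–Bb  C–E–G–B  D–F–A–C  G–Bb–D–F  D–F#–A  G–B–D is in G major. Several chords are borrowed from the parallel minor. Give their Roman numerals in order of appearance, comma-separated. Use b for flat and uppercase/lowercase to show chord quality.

In G major the diatonic chords are G, Am, Bm, C, D, Em, F#dim. Of the given chords, G–B–D = G, E–G–B–D = Em7, C–E–G–B = Cmaj7 and D–F#–A = D are diatonic. C–Eb–G–Bb doesn't fit — on degree 4 G major would have C (IV). Cm7 is the degree-4 chord of G minor, so it is the borrowed iv7. D–F–A–C doesn't fit — on degree 5 G major would have D (V). Dm7 is the degree-5 chord of G minor, so it is the borrowed v7. G–Bb–D–F is not: scale degree 1 in G major carries G (I). In G minor the chord on that degree is Gm7, so here it functions as i7, borrowed from the parallel minor.

iv7, v7, i7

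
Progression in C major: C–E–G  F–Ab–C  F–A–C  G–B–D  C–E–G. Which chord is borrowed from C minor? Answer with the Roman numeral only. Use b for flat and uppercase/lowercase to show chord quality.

In C major the diatonic chords are C, Dm, Em, F, G, Am, Bdim. C–E–G = C, F–A–C = F and G–B–D = G are all diatonic. F–Ab–C doesn't fit — on degree 4 C major would have F (IV). Fm is the degree-4 chord of C minor, so it is the borrowed iv.

iv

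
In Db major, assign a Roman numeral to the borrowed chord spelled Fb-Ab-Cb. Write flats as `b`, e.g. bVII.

In Db major scale degree 3 is F; Fb is its lowered form, from Db minor. Fb–Ab–Cb is a major chord — the form found in Db minor, not the diatonic iii (Fm). Borrowed into Db major it is written bIII.

bIII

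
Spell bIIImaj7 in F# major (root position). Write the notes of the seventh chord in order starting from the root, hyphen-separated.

The root of bIIImaj7 is the lowered 3rd degree: A# becomes A. Stacking thirds in F# minor on A gives A–C#–E–G#.

A-C#-E-G#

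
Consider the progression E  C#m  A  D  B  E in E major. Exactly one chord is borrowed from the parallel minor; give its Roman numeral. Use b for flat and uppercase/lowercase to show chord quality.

bVII

The diatonic triads in E major are E, F#m, G#m, A, B, C#m, D#dim. E, C#m, A and B are all diatonic. But D (D–F#–A) is foreign: the diatonic vii° on degree 7 is D#dim, whereas D comes from E minor. It is labeled bVII.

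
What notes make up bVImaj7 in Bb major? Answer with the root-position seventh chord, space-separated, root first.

Gb Bb Db F

Scale degree 6 in Bb major is G. bVImaj7 uses the lowered form, Gb, taken from Bb minor. In Bb minor the chord on Gb is Gb–Bb–Db–F.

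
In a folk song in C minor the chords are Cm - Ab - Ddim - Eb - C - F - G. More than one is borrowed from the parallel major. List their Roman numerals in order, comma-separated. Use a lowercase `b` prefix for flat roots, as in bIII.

I, IV

The diatonic triads in C minor (with V from harmonic minor) are Cm, Ddim, Eb, Fm, G, Ab, Bb. Of the given chords, Cm, Ab, Ddim, Eb and G are diatonic. C (C–E–G) is not: scale degree 1 in C minor carries Cm (i). In C major the chord on that degree is C, so here it functions as I, borrowed from the parallel major. But F (F–A–C) is foreign: the diatonic iv on degree 4 is Fm, whereas F comes from C major. It is labeled IV.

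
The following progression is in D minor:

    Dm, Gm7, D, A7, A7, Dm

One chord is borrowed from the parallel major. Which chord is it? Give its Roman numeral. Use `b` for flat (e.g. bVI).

D minor has the diatonic set Dm, Edim, F, Gm, A, Bb, C (with V from harmonic minor). Dm, Gm7 and A7 all belong to that set. But D (D–F#–A) is foreign: the diatonic i on degree 1 is Dm, whereas D comes from D major. It is labeled I.

I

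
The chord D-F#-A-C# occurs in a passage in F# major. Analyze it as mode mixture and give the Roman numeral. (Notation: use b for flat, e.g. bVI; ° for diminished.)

bVImaj7

D is the lowered form of scale degree 6 in F# major (the diatonic degree 6 is D#). The diatonic chord on degree 6 would be D#m (vi), but D–F#–A–C# is the major-seventh chord from F# minor. As a borrowed chord it is labeled bVImaj7.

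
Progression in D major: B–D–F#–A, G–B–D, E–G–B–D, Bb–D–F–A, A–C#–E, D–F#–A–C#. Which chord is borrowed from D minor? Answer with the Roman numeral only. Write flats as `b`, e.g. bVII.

In D major the diatonic chords are D, Em, F#m, G, A, Bm, C#dim. B–D–F#–A = Bm7, G–B–D = G, E–G–B–D = Em7, A–C#–E = A and D–F#–A–C# = Dmaj7 are all diatonic. Bb–D–F–A doesn't fit — on degree 6 D major would have Bm (vi). Bbmaj7 is the degree-6 chord of D minor, so it is the borrowed bVImaj7.

bVImaj7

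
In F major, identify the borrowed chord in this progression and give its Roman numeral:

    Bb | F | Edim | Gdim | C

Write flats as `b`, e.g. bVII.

The diatonic triads in F major are F, Gm, Am, Bb, C, Dm, Edim. Bb, F, Edim and C all belong to that set. But Gdim (G–Bb–Db) is foreign: the diatonic ii on degree 2 is Gm, whereas Gdim comes from F minor. It is labeled ii°.

ii°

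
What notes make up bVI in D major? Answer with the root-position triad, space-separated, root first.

Bb D F

The root of bVI is the lowered 6th degree: B becomes Bb. Building the major chord from the parallel minor on Bb: Bb–D–F.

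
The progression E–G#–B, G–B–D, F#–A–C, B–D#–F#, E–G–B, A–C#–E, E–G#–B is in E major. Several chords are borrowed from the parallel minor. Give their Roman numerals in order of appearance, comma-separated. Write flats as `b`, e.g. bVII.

bIII, ii°, i

In E major the diatonic chords are E, F#m, G#m, A, B, C#m, D#dim. E–G#–B = E, B–D#–F# = B and A–C#–E = A all belong to that set. G–B–D is not: scale degree 3 in E major carries G#m (iii). In E minor the chord on that degree is G, so here it functions as bIII, borrowed from the parallel minor. But F#–A–C is foreign: the diatonic ii on degree 2 is F#m, whereas F#dim comes from E minor. It is labeled ii°. But E–G–B is foreign: the diatonic I on degree 1 is E, whereas Em comes from E minor. It is labeled i.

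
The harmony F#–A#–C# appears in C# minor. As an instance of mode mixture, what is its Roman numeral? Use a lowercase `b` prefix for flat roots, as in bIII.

IV

The root F# is the diatonic 4th degree of C# minor; the borrowing shows in the chord quality. F#–A#–C# is a major chord — the form found in C# major, not the diatonic iv (F#m). Borrowed into C# minor it is written IV.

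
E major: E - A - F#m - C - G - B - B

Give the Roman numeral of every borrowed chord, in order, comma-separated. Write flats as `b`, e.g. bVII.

bVI, bIII

In E major the diatonic chords are E, F#m, G#m, A, B, C#m, D#dim. E, A, F#m and B all belong to that set. But C (C–E–G) is foreign: the diatonic vi on degree 6 is C#m, whereas C comes from E minor. It is labeled bVI. G (G–B–D) is not: scale degree 3 in E major carries G#m (iii). In E minor the chord on that degree is G, so here it functions as bIII, borrowed from the parallel minor.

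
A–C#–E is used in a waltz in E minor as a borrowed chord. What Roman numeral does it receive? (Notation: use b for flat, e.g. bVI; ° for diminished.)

IV

A is scale degree 4 in E minor. The diatonic chord on degree 4 would be Am (iv), but A–C#–E is the major chord from E major. As a borrowed chord it is labeled IV.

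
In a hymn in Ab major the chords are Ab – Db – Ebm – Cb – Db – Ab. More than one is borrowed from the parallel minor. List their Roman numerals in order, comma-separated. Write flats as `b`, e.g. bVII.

v, bIII

The diatonic triads in Ab major are Ab, Bbm, Cm, Db, Eb, Fm, Gdim. Of the given chords, Ab and Db are diatonic. Ebm (Eb–Gb–Bb) is not: scale degree 5 in Ab major carries Eb (V). In Ab minor the chord on that degree is Ebm, so here it functions as v, borrowed from the parallel minor. But Cb (Cb–Eb–Gb) is foreign: the diatonic iii on degree 3 is Cm, whereas Cb comes from Ab minor. It is labeled bIII.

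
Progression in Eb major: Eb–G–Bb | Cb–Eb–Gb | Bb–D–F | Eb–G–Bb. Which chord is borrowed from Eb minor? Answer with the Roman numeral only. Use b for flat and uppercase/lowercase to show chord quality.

bVI

The diatonic triads in Eb major are Eb, Fm, Gm, Ab, Bb, Cm, Ddim. Eb–G–Bb = Eb and Bb–D–F = Bb both belong to that set. But Cb–Eb–Gb is foreign: the diatonic vi on degree 6 is Cm, whereas Cb comes from Eb minor. It is labeled bVI.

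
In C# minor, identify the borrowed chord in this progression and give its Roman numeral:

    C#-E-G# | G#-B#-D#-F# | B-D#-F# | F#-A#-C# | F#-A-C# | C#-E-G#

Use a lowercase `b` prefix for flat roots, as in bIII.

The diatonic triads in C# minor (with V from harmonic minor) are C#m, D#dim, E, F#m, G#, A, B. C#–E–G# = C#m, G#–B#–D#–F# = G#7, B–D#–F# = B and F#–A–C# = F#m all belong to that set. But F#–A#–C# is foreign: the diatonic iv on degree 4 is F#m, whereas F# comes from C# major. It is labeled IV.

IV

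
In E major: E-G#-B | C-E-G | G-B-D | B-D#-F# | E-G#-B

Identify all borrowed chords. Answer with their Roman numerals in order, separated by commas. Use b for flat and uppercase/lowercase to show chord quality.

In E major the diatonic chords are E, F#m, G#m, A, B, C#m, D#dim. Of the given chords, E–G#–B = E and B–D#–F# = B are diatonic. But C–E–G is foreign: the diatonic vi on degree 6 is C#m, whereas C comes from E minor. It is labeled bVI. G–B–D doesn't fit — on degree 3 E major would have G#m (iii). G is the degree-3 chord of E minor, so it is the borrowed bIII.

bVI, bIII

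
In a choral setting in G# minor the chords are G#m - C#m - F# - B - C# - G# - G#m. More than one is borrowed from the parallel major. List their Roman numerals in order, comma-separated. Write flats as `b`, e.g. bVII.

G# minor has the diatonic set G#m, A#dim, B, C#m, D#, E, F# (with V from harmonic minor). G#m, C#m, F# and B are all diatonic. C# (C#–E#–G#) doesn't fit — on degree 4 G# minor would have C#m (iv). C# is the degree-4 chord of G# major, so it is the borrowed IV. But G# (G#–B#–D#) is foreign: the diatonic i on degree 1 is G#m, whereas G# comes from G# major. It is labeled I.

IV, I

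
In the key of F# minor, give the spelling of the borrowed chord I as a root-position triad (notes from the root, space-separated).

I is built on scale degree 1, which is F# in both F# minor and its parallel. Building the major chord from the parallel major on F#: F#–A#–C#.

F# A# C#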